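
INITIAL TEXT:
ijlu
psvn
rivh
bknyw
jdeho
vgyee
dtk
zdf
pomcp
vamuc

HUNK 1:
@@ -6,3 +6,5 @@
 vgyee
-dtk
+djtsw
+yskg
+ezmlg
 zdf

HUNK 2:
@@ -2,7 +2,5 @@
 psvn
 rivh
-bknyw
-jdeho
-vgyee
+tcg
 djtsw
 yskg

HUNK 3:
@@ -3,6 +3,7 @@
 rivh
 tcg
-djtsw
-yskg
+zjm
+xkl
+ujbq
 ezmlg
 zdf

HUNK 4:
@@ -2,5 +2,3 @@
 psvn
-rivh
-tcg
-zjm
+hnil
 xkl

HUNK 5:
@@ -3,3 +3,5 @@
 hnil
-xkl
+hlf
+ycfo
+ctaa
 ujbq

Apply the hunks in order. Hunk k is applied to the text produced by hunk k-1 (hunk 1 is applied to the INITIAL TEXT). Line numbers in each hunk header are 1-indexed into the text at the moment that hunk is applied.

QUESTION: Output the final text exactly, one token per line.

Hunk 1: at line 6 remove [dtk] add [djtsw,yskg,ezmlg] -> 12 lines: ijlu psvn rivh bknyw jdeho vgyee djtsw yskg ezmlg zdf pomcp vamuc
Hunk 2: at line 2 remove [bknyw,jdeho,vgyee] add [tcg] -> 10 lines: ijlu psvn rivh tcg djtsw yskg ezmlg zdf pomcp vamuc
Hunk 3: at line 3 remove [djtsw,yskg] add [zjm,xkl,ujbq] -> 11 lines: ijlu psvn rivh tcg zjm xkl ujbq ezmlg zdf pomcp vamuc
Hunk 4: at line 2 remove [rivh,tcg,zjm] add [hnil] -> 9 lines: ijlu psvn hnil xkl ujbq ezmlg zdf pomcp vamuc
Hunk 5: at line 3 remove [xkl] add [hlf,ycfo,ctaa] -> 11 lines: ijlu psvn hnil hlf ycfo ctaa ujbq ezmlg zdf pomcp vamuc

Answer: ijlu
psvn
hnil
hlf
ycfo
ctaa
ujbq
ezmlg
zdf
pomcp
vamuc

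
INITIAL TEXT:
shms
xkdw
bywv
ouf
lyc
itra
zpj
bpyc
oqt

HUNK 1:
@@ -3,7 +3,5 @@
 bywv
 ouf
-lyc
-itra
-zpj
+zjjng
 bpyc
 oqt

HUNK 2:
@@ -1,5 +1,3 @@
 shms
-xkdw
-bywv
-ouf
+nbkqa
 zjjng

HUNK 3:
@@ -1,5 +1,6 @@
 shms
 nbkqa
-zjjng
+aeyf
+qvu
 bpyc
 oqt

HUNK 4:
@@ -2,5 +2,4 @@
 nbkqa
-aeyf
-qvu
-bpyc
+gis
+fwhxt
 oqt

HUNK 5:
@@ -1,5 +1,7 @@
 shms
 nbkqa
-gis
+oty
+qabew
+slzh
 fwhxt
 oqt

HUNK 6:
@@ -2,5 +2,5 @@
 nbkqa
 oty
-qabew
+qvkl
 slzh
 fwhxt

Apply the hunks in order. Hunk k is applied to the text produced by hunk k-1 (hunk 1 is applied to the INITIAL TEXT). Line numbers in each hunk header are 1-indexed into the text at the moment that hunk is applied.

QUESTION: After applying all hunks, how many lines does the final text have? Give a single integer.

Answer: 7

Derivation:
Hunk 1: at line 3 remove [lyc,itra,zpj] add [zjjng] -> 7 lines: shms xkdw bywv ouf zjjng bpyc oqt
Hunk 2: at line 1 remove [xkdw,bywv,ouf] add [nbkqa] -> 5 lines: shms nbkqa zjjng bpyc oqt
Hunk 3: at line 1 remove [zjjng] add [aeyf,qvu] -> 6 lines: shms nbkqa aeyf qvu bpyc oqt
Hunk 4: at line 2 remove [aeyf,qvu,bpyc] add [gis,fwhxt] -> 5 lines: shms nbkqa gis fwhxt oqt
Hunk 5: at line 1 remove [gis] add [oty,qabew,slzh] -> 7 lines: shms nbkqa oty qabew slzh fwhxt oqt
Hunk 6: at line 2 remove [qabew] add [qvkl] -> 7 lines: shms nbkqa oty qvkl slzh fwhxt oqt
Final line count: 7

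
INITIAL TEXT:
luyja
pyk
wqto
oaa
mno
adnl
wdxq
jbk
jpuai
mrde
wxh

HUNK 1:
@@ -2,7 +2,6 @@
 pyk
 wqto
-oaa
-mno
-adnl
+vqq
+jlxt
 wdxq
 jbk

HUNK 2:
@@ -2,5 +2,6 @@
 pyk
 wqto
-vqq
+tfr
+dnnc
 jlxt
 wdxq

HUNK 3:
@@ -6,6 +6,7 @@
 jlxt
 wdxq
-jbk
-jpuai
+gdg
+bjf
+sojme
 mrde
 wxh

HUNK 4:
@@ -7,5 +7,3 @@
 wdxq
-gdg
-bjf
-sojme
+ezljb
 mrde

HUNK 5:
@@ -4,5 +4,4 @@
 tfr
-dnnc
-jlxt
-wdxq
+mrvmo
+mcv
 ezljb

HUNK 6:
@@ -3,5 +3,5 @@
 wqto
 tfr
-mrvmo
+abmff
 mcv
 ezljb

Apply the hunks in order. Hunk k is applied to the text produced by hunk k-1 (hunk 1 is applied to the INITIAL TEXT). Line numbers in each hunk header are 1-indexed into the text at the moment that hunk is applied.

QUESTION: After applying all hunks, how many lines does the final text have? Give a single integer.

Hunk 1: at line 2 remove [oaa,mno,adnl] add [vqq,jlxt] -> 10 lines: luyja pyk wqto vqq jlxt wdxq jbk jpuai mrde wxh
Hunk 2: at line 2 remove [vqq] add [tfr,dnnc] -> 11 lines: luyja pyk wqto tfr dnnc jlxt wdxq jbk jpuai mrde wxh
Hunk 3: at line 6 remove [jbk,jpuai] add [gdg,bjf,sojme] -> 12 lines: luyja pyk wqto tfr dnnc jlxt wdxq gdg bjf sojme mrde wxh
Hunk 4: at line 7 remove [gdg,bjf,sojme] add [ezljb] -> 10 lines: luyja pyk wqto tfr dnnc jlxt wdxq ezljb mrde wxh
Hunk 5: at line 4 remove [dnnc,jlxt,wdxq] add [mrvmo,mcv] -> 9 lines: luyja pyk wqto tfr mrvmo mcv ezljb mrde wxh
Hunk 6: at line 3 remove [mrvmo] add [abmff] -> 9 lines: luyja pyk wqto tfr abmff mcv ezljb mrde wxh
Final line count: 9

Answer: 9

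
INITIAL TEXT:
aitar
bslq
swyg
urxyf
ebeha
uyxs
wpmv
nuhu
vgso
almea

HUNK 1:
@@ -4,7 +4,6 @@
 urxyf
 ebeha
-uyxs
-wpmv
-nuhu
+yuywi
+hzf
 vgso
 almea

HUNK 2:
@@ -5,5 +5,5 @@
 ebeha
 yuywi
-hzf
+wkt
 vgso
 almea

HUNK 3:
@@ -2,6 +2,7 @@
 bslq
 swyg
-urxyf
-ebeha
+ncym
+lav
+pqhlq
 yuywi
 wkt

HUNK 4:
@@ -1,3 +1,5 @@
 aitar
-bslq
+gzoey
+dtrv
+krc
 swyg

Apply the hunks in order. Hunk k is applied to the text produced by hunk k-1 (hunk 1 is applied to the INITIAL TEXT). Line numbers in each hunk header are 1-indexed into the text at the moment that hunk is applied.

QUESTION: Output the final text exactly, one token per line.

Hunk 1: at line 4 remove [uyxs,wpmv,nuhu] add [yuywi,hzf] -> 9 lines: aitar bslq swyg urxyf ebeha yuywi hzf vgso almea
Hunk 2: at line 5 remove [hzf] add [wkt] -> 9 lines: aitar bslq swyg urxyf ebeha yuywi wkt vgso almea
Hunk 3: at line 2 remove [urxyf,ebeha] add [ncym,lav,pqhlq] -> 10 lines: aitar bslq swyg ncym lav pqhlq yuywi wkt vgso almea
Hunk 4: at line 1 remove [bslq] add [gzoey,dtrv,krc] -> 12 lines: aitar gzoey dtrv krc swyg ncym lav pqhlq yuywi wkt vgso almea

Answer: aitar
gzoey
dtrv
krc
swyg
ncym
lav
pqhlq
yuywi
wkt
vgso
almea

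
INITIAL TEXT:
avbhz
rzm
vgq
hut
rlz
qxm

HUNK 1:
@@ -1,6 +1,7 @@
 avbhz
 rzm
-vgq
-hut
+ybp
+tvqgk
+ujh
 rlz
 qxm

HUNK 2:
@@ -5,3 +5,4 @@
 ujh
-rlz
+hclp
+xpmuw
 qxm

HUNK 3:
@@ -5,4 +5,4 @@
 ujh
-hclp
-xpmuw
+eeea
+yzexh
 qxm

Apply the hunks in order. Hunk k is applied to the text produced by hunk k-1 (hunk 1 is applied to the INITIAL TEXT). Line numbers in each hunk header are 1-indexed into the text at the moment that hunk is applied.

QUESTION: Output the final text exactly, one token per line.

Answer: avbhz
rzm
ybp
tvqgk
ujh
eeea
yzexh
qxm

Derivation:
Hunk 1: at line 1 remove [vgq,hut] add [ybp,tvqgk,ujh] -> 7 lines: avbhz rzm ybp tvqgk ujh rlz qxm
Hunk 2: at line 5 remove [rlz] add [hclp,xpmuw] -> 8 lines: avbhz rzm ybp tvqgk ujh hclp xpmuw qxm
Hunk 3: at line 5 remove [hclp,xpmuw] add [eeea,yzexh] -> 8 lines: avbhz rzm ybp tvqgk ujh eeea yzexh qxm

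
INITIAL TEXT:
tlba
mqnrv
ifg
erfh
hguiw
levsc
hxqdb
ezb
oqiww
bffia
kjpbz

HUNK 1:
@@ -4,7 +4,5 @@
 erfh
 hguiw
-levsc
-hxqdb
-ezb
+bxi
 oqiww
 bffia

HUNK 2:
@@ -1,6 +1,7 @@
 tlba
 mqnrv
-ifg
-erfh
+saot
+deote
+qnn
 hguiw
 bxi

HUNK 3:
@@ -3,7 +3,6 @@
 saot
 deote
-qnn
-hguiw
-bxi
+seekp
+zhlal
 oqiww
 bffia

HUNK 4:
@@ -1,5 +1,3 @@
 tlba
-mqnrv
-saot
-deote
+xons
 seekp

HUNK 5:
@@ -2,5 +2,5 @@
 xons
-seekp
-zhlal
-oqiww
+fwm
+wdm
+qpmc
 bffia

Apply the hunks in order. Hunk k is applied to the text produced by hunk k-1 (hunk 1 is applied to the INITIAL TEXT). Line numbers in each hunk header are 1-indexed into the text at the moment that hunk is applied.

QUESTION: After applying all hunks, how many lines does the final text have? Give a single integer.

Hunk 1: at line 4 remove [levsc,hxqdb,ezb] add [bxi] -> 9 lines: tlba mqnrv ifg erfh hguiw bxi oqiww bffia kjpbz
Hunk 2: at line 1 remove [ifg,erfh] add [saot,deote,qnn] -> 10 lines: tlba mqnrv saot deote qnn hguiw bxi oqiww bffia kjpbz
Hunk 3: at line 3 remove [qnn,hguiw,bxi] add [seekp,zhlal] -> 9 lines: tlba mqnrv saot deote seekp zhlal oqiww bffia kjpbz
Hunk 4: at line 1 remove [mqnrv,saot,deote] add [xons] -> 7 lines: tlba xons seekp zhlal oqiww bffia kjpbz
Hunk 5: at line 2 remove [seekp,zhlal,oqiww] add [fwm,wdm,qpmc] -> 7 lines: tlba xons fwm wdm qpmc bffia kjpbz
Final line count: 7

Answer: 7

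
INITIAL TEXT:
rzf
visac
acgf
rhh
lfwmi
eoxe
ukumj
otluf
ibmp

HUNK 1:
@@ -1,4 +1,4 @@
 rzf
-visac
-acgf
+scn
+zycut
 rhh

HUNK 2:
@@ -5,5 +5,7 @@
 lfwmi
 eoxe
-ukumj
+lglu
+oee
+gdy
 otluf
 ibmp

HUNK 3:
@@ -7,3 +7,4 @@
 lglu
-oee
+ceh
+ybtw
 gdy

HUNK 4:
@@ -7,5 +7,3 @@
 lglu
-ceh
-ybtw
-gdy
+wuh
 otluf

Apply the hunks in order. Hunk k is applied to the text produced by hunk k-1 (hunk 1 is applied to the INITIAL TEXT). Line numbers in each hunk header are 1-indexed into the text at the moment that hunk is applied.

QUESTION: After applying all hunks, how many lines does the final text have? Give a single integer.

Hunk 1: at line 1 remove [visac,acgf] add [scn,zycut] -> 9 lines: rzf scn zycut rhh lfwmi eoxe ukumj otluf ibmp
Hunk 2: at line 5 remove [ukumj] add [lglu,oee,gdy] -> 11 lines: rzf scn zycut rhh lfwmi eoxe lglu oee gdy otluf ibmp
Hunk 3: at line 7 remove [oee] add [ceh,ybtw] -> 12 lines: rzf scn zycut rhh lfwmi eoxe lglu ceh ybtw gdy otluf ibmp
Hunk 4: at line 7 remove [ceh,ybtw,gdy] add [wuh] -> 10 lines: rzf scn zycut rhh lfwmi eoxe lglu wuh otluf ibmp
Final line count: 10

Answer: 10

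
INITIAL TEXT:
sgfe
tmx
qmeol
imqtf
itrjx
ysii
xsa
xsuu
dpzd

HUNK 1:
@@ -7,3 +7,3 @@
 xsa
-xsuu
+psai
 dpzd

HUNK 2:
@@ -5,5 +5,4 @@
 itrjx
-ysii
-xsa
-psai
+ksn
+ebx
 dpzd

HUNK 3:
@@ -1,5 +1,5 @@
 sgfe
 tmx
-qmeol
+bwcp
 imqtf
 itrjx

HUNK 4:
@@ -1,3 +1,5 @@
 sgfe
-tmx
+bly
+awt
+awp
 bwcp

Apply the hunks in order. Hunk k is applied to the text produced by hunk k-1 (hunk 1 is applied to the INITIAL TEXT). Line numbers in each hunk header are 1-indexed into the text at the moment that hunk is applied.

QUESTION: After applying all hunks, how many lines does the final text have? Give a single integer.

Hunk 1: at line 7 remove [xsuu] add [psai] -> 9 lines: sgfe tmx qmeol imqtf itrjx ysii xsa psai dpzd
Hunk 2: at line 5 remove [ysii,xsa,psai] add [ksn,ebx] -> 8 lines: sgfe tmx qmeol imqtf itrjx ksn ebx dpzd
Hunk 3: at line 1 remove [qmeol] add [bwcp] -> 8 lines: sgfe tmx bwcp imqtf itrjx ksn ebx dpzd
Hunk 4: at line 1 remove [tmx] add [bly,awt,awp] -> 10 lines: sgfe bly awt awp bwcp imqtf itrjx ksn ebx dpzd
Final line count: 10

Answer: 10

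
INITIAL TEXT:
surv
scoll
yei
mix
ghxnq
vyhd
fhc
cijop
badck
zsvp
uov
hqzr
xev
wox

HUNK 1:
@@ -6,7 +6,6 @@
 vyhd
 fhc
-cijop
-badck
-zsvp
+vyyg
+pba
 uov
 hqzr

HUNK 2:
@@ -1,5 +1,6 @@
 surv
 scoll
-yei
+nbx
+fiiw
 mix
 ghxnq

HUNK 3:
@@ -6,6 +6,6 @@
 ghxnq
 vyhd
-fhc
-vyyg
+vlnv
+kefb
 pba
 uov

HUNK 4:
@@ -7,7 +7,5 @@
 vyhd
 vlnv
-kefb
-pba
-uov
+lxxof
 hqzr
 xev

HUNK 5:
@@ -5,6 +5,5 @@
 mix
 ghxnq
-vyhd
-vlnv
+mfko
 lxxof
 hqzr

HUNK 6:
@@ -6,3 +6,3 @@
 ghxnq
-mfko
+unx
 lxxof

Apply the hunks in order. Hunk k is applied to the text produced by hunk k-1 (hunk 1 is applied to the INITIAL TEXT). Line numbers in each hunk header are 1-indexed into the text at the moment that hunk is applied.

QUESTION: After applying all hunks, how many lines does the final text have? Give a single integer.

Answer: 11

Derivation:
Hunk 1: at line 6 remove [cijop,badck,zsvp] add [vyyg,pba] -> 13 lines: surv scoll yei mix ghxnq vyhd fhc vyyg pba uov hqzr xev wox
Hunk 2: at line 1 remove [yei] add [nbx,fiiw] -> 14 lines: surv scoll nbx fiiw mix ghxnq vyhd fhc vyyg pba uov hqzr xev wox
Hunk 3: at line 6 remove [fhc,vyyg] add [vlnv,kefb] -> 14 lines: surv scoll nbx fiiw mix ghxnq vyhd vlnv kefb pba uov hqzr xev wox
Hunk 4: at line 7 remove [kefb,pba,uov] add [lxxof] -> 12 lines: surv scoll nbx fiiw mix ghxnq vyhd vlnv lxxof hqzr xev wox
Hunk 5: at line 5 remove [vyhd,vlnv] add [mfko] -> 11 lines: surv scoll nbx fiiw mix ghxnq mfko lxxof hqzr xev wox
Hunk 6: at line 6 remove [mfko] add [unx] -> 11 lines: surv scoll nbx fiiw mix ghxnq unx lxxof hqzr xev wox
Final line count: 11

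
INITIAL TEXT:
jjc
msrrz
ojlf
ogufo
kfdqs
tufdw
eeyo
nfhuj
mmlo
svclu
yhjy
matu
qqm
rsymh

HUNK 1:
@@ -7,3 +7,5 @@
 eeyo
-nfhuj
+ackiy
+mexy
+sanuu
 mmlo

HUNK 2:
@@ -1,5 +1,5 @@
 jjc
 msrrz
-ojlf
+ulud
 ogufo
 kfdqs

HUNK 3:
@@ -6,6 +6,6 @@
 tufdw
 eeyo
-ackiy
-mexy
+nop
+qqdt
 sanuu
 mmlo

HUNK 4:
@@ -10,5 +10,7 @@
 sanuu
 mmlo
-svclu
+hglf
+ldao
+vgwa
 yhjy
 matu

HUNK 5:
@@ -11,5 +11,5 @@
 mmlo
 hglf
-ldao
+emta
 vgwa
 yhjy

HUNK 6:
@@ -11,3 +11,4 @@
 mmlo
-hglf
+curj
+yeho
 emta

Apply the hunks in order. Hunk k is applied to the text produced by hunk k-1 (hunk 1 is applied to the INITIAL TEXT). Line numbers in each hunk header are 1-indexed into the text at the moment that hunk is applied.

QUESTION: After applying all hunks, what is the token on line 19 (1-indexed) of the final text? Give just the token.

Answer: rsymh

Derivation:
Hunk 1: at line 7 remove [nfhuj] add [ackiy,mexy,sanuu] -> 16 lines: jjc msrrz ojlf ogufo kfdqs tufdw eeyo ackiy mexy sanuu mmlo svclu yhjy matu qqm rsymh
Hunk 2: at line 1 remove [ojlf] add [ulud] -> 16 lines: jjc msrrz ulud ogufo kfdqs tufdw eeyo ackiy mexy sanuu mmlo svclu yhjy matu qqm rsymh
Hunk 3: at line 6 remove [ackiy,mexy] add [nop,qqdt] -> 16 lines: jjc msrrz ulud ogufo kfdqs tufdw eeyo nop qqdt sanuu mmlo svclu yhjy matu qqm rsymh
Hunk 4: at line 10 remove [svclu] add [hglf,ldao,vgwa] -> 18 lines: jjc msrrz ulud ogufo kfdqs tufdw eeyo nop qqdt sanuu mmlo hglf ldao vgwa yhjy matu qqm rsymh
Hunk 5: at line 11 remove [ldao] add [emta] -> 18 lines: jjc msrrz ulud ogufo kfdqs tufdw eeyo nop qqdt sanuu mmlo hglf emta vgwa yhjy matu qqm rsymh
Hunk 6: at line 11 remove [hglf] add [curj,yeho] -> 19 lines: jjc msrrz ulud ogufo kfdqs tufdw eeyo nop qqdt sanuu mmlo curj yeho emta vgwa yhjy matu qqm rsymh
Final line 19: rsymh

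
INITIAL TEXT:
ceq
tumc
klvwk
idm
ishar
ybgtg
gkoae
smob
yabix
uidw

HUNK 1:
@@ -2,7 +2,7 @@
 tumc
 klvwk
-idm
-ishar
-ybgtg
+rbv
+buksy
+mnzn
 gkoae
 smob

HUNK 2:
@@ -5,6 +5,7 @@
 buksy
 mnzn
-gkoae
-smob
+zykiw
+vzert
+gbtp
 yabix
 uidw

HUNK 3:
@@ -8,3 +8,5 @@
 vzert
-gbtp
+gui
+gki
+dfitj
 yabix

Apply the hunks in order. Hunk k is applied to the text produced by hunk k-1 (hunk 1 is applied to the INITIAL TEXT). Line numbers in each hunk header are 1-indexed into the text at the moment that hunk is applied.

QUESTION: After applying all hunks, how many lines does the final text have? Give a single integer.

Answer: 13

Derivation:
Hunk 1: at line 2 remove [idm,ishar,ybgtg] add [rbv,buksy,mnzn] -> 10 lines: ceq tumc klvwk rbv buksy mnzn gkoae smob yabix uidw
Hunk 2: at line 5 remove [gkoae,smob] add [zykiw,vzert,gbtp] -> 11 lines: ceq tumc klvwk rbv buksy mnzn zykiw vzert gbtp yabix uidw
Hunk 3: at line 8 remove [gbtp] add [gui,gki,dfitj] -> 13 lines: ceq tumc klvwk rbv buksy mnzn zykiw vzert gui gki dfitj yabix uidw
Final line count: 13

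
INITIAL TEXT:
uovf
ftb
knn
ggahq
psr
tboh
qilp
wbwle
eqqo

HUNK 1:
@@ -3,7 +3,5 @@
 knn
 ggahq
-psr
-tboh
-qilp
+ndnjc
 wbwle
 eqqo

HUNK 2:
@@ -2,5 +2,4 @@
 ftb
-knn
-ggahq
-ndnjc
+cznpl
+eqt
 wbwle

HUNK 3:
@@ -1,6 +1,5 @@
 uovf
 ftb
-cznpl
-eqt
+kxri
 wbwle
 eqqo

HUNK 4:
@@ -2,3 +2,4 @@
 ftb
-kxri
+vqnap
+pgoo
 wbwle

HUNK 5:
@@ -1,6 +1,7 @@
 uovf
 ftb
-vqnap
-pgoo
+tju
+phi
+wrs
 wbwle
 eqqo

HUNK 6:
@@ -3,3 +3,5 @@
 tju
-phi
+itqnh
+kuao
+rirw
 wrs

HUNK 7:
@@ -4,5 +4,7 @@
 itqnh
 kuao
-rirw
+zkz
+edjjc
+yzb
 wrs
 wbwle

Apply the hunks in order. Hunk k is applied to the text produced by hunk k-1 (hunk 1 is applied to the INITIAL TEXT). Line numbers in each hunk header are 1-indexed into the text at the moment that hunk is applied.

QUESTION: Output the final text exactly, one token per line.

Answer: uovf
ftb
tju
itqnh
kuao
zkz
edjjc
yzb
wrs
wbwle
eqqo

Derivation:
Hunk 1: at line 3 remove [psr,tboh,qilp] add [ndnjc] -> 7 lines: uovf ftb knn ggahq ndnjc wbwle eqqo
Hunk 2: at line 2 remove [knn,ggahq,ndnjc] add [cznpl,eqt] -> 6 lines: uovf ftb cznpl eqt wbwle eqqo
Hunk 3: at line 1 remove [cznpl,eqt] add [kxri] -> 5 lines: uovf ftb kxri wbwle eqqo
Hunk 4: at line 2 remove [kxri] add [vqnap,pgoo] -> 6 lines: uovf ftb vqnap pgoo wbwle eqqo
Hunk 5: at line 1 remove [vqnap,pgoo] add [tju,phi,wrs] -> 7 lines: uovf ftb tju phi wrs wbwle eqqo
Hunk 6: at line 3 remove [phi] add [itqnh,kuao,rirw] -> 9 lines: uovf ftb tju itqnh kuao rirw wrs wbwle eqqo
Hunk 7: at line 4 remove [rirw] add [zkz,edjjc,yzb] -> 11 lines: uovf ftb tju itqnh kuao zkz edjjc yzb wrs wbwle eqqo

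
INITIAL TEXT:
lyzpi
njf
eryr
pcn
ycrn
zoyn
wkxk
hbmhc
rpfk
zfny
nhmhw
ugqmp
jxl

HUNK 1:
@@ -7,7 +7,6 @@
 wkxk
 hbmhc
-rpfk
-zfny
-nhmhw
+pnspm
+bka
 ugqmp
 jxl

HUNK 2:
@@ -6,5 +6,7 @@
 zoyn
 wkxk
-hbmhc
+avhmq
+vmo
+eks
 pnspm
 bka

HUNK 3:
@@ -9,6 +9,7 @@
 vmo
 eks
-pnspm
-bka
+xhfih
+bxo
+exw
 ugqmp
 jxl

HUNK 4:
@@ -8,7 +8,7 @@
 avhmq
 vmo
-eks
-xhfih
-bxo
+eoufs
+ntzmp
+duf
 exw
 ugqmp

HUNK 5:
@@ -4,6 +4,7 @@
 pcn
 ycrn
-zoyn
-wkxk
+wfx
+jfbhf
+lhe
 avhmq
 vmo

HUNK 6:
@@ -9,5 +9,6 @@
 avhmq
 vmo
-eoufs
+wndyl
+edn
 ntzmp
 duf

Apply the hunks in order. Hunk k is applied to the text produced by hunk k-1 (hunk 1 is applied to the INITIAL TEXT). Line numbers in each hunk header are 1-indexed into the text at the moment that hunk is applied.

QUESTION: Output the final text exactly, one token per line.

Hunk 1: at line 7 remove [rpfk,zfny,nhmhw] add [pnspm,bka] -> 12 lines: lyzpi njf eryr pcn ycrn zoyn wkxk hbmhc pnspm bka ugqmp jxl
Hunk 2: at line 6 remove [hbmhc] add [avhmq,vmo,eks] -> 14 lines: lyzpi njf eryr pcn ycrn zoyn wkxk avhmq vmo eks pnspm bka ugqmp jxl
Hunk 3: at line 9 remove [pnspm,bka] add [xhfih,bxo,exw] -> 15 lines: lyzpi njf eryr pcn ycrn zoyn wkxk avhmq vmo eks xhfih bxo exw ugqmp jxl
Hunk 4: at line 8 remove [eks,xhfih,bxo] add [eoufs,ntzmp,duf] -> 15 lines: lyzpi njf eryr pcn ycrn zoyn wkxk avhmq vmo eoufs ntzmp duf exw ugqmp jxl
Hunk 5: at line 4 remove [zoyn,wkxk] add [wfx,jfbhf,lhe] -> 16 lines: lyzpi njf eryr pcn ycrn wfx jfbhf lhe avhmq vmo eoufs ntzmp duf exw ugqmp jxl
Hunk 6: at line 9 remove [eoufs] add [wndyl,edn] -> 17 lines: lyzpi njf eryr pcn ycrn wfx jfbhf lhe avhmq vmo wndyl edn ntzmp duf exw ugqmp jxl

Answer: lyzpi
njf
eryr
pcn
ycrn
wfx
jfbhf
lhe
avhmq
vmo
wndyl
edn
ntzmp
duf
exw
ugqmp
jxl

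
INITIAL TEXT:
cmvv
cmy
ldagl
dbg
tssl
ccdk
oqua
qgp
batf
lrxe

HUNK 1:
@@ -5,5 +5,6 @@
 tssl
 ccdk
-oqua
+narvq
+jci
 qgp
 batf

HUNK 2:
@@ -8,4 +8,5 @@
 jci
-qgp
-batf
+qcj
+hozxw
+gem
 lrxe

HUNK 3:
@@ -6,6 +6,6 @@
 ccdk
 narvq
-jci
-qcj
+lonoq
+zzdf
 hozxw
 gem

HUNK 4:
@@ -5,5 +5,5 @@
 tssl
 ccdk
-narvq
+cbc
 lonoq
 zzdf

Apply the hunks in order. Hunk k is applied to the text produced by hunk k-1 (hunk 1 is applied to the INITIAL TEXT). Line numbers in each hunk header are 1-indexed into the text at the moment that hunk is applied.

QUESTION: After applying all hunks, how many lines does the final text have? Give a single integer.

Hunk 1: at line 5 remove [oqua] add [narvq,jci] -> 11 lines: cmvv cmy ldagl dbg tssl ccdk narvq jci qgp batf lrxe
Hunk 2: at line 8 remove [qgp,batf] add [qcj,hozxw,gem] -> 12 lines: cmvv cmy ldagl dbg tssl ccdk narvq jci qcj hozxw gem lrxe
Hunk 3: at line 6 remove [jci,qcj] add [lonoq,zzdf] -> 12 lines: cmvv cmy ldagl dbg tssl ccdk narvq lonoq zzdf hozxw gem lrxe
Hunk 4: at line 5 remove [narvq] add [cbc] -> 12 lines: cmvv cmy ldagl dbg tssl ccdk cbc lonoq zzdf hozxw gem lrxe
Final line count: 12

Answer: 12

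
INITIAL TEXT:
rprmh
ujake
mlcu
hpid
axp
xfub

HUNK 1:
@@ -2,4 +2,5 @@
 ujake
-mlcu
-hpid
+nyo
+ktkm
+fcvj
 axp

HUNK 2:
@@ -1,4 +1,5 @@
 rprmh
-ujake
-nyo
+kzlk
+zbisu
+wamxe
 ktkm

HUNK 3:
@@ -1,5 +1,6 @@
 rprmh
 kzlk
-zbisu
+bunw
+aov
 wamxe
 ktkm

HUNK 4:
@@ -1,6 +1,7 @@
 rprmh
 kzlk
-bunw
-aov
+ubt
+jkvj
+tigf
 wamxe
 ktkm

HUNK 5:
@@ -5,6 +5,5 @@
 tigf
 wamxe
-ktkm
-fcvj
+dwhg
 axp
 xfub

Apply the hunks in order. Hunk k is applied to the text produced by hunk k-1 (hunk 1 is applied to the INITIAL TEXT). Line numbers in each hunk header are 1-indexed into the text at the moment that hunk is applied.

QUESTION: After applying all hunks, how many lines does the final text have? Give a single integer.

Hunk 1: at line 2 remove [mlcu,hpid] add [nyo,ktkm,fcvj] -> 7 lines: rprmh ujake nyo ktkm fcvj axp xfub
Hunk 2: at line 1 remove [ujake,nyo] add [kzlk,zbisu,wamxe] -> 8 lines: rprmh kzlk zbisu wamxe ktkm fcvj axp xfub
Hunk 3: at line 1 remove [zbisu] add [bunw,aov] -> 9 lines: rprmh kzlk bunw aov wamxe ktkm fcvj axp xfub
Hunk 4: at line 1 remove [bunw,aov] add [ubt,jkvj,tigf] -> 10 lines: rprmh kzlk ubt jkvj tigf wamxe ktkm fcvj axp xfub
Hunk 5: at line 5 remove [ktkm,fcvj] add [dwhg] -> 9 lines: rprmh kzlk ubt jkvj tigf wamxe dwhg axp xfub
Final line count: 9

Answer: 9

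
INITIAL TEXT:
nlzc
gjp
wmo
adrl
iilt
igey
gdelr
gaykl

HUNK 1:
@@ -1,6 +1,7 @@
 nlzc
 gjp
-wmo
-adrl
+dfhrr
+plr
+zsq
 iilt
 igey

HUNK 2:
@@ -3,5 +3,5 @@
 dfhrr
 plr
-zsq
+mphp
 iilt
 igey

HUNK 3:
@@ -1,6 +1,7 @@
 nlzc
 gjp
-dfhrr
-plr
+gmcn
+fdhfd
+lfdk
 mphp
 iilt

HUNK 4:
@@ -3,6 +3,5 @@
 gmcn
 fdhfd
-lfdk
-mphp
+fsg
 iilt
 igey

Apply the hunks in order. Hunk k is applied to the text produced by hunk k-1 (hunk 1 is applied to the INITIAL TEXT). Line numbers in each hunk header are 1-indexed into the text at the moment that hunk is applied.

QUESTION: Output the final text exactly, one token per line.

Answer: nlzc
gjp
gmcn
fdhfd
fsg
iilt
igey
gdelr
gaykl

Derivation:
Hunk 1: at line 1 remove [wmo,adrl] add [dfhrr,plr,zsq] -> 9 lines: nlzc gjp dfhrr plr zsq iilt igey gdelr gaykl
Hunk 2: at line 3 remove [zsq] add [mphp] -> 9 lines: nlzc gjp dfhrr plr mphp iilt igey gdelr gaykl
Hunk 3: at line 1 remove [dfhrr,plr] add [gmcn,fdhfd,lfdk] -> 10 lines: nlzc gjp gmcn fdhfd lfdk mphp iilt igey gdelr gaykl
Hunk 4: at line 3 remove [lfdk,mphp] add [fsg] -> 9 lines: nlzc gjp gmcn fdhfd fsg iilt igey gdelr gaykl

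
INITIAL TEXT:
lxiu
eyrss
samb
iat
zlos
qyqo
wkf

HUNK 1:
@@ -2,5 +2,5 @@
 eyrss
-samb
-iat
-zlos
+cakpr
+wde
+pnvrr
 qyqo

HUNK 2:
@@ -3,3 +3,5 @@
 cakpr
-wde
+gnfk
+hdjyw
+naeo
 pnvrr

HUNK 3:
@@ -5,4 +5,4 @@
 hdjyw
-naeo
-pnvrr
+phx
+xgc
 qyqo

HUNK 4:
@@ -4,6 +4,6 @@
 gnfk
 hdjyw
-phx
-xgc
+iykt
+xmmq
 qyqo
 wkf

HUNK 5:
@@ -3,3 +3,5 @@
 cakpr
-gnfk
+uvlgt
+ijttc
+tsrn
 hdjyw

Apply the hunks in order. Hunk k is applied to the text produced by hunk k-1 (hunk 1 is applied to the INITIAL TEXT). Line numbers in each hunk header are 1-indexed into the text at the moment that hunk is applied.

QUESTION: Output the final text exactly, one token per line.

Answer: lxiu
eyrss
cakpr
uvlgt
ijttc
tsrn
hdjyw
iykt
xmmq
qyqo
wkf

Derivation:
Hunk 1: at line 2 remove [samb,iat,zlos] add [cakpr,wde,pnvrr] -> 7 lines: lxiu eyrss cakpr wde pnvrr qyqo wkf
Hunk 2: at line 3 remove [wde] add [gnfk,hdjyw,naeo] -> 9 lines: lxiu eyrss cakpr gnfk hdjyw naeo pnvrr qyqo wkf
Hunk 3: at line 5 remove [naeo,pnvrr] add [phx,xgc] -> 9 lines: lxiu eyrss cakpr gnfk hdjyw phx xgc qyqo wkf
Hunk 4: at line 4 remove [phx,xgc] add [iykt,xmmq] -> 9 lines: lxiu eyrss cakpr gnfk hdjyw iykt xmmq qyqo wkf
Hunk 5: at line 3 remove [gnfk] add [uvlgt,ijttc,tsrn] -> 11 lines: lxiu eyrss cakpr uvlgt ijttc tsrn hdjyw iykt xmmq qyqo wkf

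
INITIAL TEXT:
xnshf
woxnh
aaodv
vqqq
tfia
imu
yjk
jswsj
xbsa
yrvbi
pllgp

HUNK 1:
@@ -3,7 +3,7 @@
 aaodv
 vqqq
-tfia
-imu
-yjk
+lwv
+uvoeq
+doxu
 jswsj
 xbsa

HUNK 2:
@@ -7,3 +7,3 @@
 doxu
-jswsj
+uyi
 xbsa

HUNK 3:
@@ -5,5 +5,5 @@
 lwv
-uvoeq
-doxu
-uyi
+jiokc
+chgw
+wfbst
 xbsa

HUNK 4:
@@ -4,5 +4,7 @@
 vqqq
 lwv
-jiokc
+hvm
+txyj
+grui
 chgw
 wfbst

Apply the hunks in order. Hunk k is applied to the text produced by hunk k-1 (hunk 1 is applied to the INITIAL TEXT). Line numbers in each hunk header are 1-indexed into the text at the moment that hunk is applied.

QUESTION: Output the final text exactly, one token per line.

Hunk 1: at line 3 remove [tfia,imu,yjk] add [lwv,uvoeq,doxu] -> 11 lines: xnshf woxnh aaodv vqqq lwv uvoeq doxu jswsj xbsa yrvbi pllgp
Hunk 2: at line 7 remove [jswsj] add [uyi] -> 11 lines: xnshf woxnh aaodv vqqq lwv uvoeq doxu uyi xbsa yrvbi pllgp
Hunk 3: at line 5 remove [uvoeq,doxu,uyi] add [jiokc,chgw,wfbst] -> 11 lines: xnshf woxnh aaodv vqqq lwv jiokc chgw wfbst xbsa yrvbi pllgp
Hunk 4: at line 4 remove [jiokc] add [hvm,txyj,grui] -> 13 lines: xnshf woxnh aaodv vqqq lwv hvm txyj grui chgw wfbst xbsa yrvbi pllgp

Answer: xnshf
woxnh
aaodv
vqqq
lwv
hvm
txyj
grui
chgw
wfbst
xbsa
yrvbi
pllgp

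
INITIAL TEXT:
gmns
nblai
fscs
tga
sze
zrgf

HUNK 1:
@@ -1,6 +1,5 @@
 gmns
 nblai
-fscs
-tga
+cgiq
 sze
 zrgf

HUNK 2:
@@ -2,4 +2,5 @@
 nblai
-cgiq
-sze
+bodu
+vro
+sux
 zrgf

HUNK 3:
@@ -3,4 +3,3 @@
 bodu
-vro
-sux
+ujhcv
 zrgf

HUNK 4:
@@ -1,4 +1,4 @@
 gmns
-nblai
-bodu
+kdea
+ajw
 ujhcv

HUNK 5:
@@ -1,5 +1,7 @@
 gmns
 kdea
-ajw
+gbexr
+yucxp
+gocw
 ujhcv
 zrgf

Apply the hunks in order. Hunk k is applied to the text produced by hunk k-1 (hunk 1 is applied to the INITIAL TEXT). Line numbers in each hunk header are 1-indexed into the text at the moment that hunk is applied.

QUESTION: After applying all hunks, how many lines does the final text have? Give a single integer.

Hunk 1: at line 1 remove [fscs,tga] add [cgiq] -> 5 lines: gmns nblai cgiq sze zrgf
Hunk 2: at line 2 remove [cgiq,sze] add [bodu,vro,sux] -> 6 lines: gmns nblai bodu vro sux zrgf
Hunk 3: at line 3 remove [vro,sux] add [ujhcv] -> 5 lines: gmns nblai bodu ujhcv zrgf
Hunk 4: at line 1 remove [nblai,bodu] add [kdea,ajw] -> 5 lines: gmns kdea ajw ujhcv zrgf
Hunk 5: at line 1 remove [ajw] add [gbexr,yucxp,gocw] -> 7 lines: gmns kdea gbexr yucxp gocw ujhcv zrgf
Final line count: 7

Answer: 7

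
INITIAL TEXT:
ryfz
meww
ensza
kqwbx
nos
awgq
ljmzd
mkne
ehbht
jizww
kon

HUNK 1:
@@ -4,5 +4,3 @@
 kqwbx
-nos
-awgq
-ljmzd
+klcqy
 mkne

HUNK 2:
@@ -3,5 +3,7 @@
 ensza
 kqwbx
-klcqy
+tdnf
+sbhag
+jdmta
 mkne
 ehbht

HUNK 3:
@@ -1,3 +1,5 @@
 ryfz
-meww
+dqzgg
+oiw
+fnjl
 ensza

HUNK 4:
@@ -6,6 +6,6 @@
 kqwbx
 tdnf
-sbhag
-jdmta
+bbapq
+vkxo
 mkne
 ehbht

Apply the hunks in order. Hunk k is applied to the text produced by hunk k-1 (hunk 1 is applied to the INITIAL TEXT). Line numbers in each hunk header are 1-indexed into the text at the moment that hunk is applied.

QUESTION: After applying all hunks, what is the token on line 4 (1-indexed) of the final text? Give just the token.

Hunk 1: at line 4 remove [nos,awgq,ljmzd] add [klcqy] -> 9 lines: ryfz meww ensza kqwbx klcqy mkne ehbht jizww kon
Hunk 2: at line 3 remove [klcqy] add [tdnf,sbhag,jdmta] -> 11 lines: ryfz meww ensza kqwbx tdnf sbhag jdmta mkne ehbht jizww kon
Hunk 3: at line 1 remove [meww] add [dqzgg,oiw,fnjl] -> 13 lines: ryfz dqzgg oiw fnjl ensza kqwbx tdnf sbhag jdmta mkne ehbht jizww kon
Hunk 4: at line 6 remove [sbhag,jdmta] add [bbapq,vkxo] -> 13 lines: ryfz dqzgg oiw fnjl ensza kqwbx tdnf bbapq vkxo mkne ehbht jizww kon
Final line 4: fnjl

Answer: fnjl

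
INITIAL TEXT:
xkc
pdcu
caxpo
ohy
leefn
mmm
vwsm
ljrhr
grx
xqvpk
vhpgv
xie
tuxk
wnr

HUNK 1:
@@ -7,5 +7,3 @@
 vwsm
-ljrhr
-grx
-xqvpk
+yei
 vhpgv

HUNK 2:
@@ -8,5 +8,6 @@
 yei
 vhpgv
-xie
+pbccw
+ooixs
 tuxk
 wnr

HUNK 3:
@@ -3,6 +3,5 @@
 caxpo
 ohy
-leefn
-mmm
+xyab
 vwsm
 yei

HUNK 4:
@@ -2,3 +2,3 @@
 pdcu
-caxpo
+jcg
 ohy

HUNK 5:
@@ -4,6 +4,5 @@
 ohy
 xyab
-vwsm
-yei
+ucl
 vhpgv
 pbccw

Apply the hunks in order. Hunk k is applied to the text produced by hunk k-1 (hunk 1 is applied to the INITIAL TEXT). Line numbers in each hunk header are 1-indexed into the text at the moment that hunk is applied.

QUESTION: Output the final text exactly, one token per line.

Hunk 1: at line 7 remove [ljrhr,grx,xqvpk] add [yei] -> 12 lines: xkc pdcu caxpo ohy leefn mmm vwsm yei vhpgv xie tuxk wnr
Hunk 2: at line 8 remove [xie] add [pbccw,ooixs] -> 13 lines: xkc pdcu caxpo ohy leefn mmm vwsm yei vhpgv pbccw ooixs tuxk wnr
Hunk 3: at line 3 remove [leefn,mmm] add [xyab] -> 12 lines: xkc pdcu caxpo ohy xyab vwsm yei vhpgv pbccw ooixs tuxk wnr
Hunk 4: at line 2 remove [caxpo] add [jcg] -> 12 lines: xkc pdcu jcg ohy xyab vwsm yei vhpgv pbccw ooixs tuxk wnr
Hunk 5: at line 4 remove [vwsm,yei] add [ucl] -> 11 lines: xkc pdcu jcg ohy xyab ucl vhpgv pbccw ooixs tuxk wnr

Answer: xkc
pdcu
jcg
ohy
xyab
ucl
vhpgv
pbccw
ooixs
tuxk
wnr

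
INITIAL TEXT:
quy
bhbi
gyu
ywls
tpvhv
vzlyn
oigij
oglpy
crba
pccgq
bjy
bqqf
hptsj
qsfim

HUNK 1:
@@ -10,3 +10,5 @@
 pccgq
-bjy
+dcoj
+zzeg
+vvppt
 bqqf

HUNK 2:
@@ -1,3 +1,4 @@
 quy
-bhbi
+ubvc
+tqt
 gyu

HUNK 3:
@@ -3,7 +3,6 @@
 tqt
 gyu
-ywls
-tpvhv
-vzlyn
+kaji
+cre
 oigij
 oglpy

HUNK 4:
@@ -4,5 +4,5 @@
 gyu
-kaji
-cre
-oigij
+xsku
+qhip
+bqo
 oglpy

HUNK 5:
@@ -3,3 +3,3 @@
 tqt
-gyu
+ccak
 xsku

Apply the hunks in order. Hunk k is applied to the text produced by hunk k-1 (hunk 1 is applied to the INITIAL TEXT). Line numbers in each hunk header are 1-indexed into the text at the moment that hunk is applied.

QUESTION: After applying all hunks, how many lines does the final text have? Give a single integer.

Answer: 16

Derivation:
Hunk 1: at line 10 remove [bjy] add [dcoj,zzeg,vvppt] -> 16 lines: quy bhbi gyu ywls tpvhv vzlyn oigij oglpy crba pccgq dcoj zzeg vvppt bqqf hptsj qsfim
Hunk 2: at line 1 remove [bhbi] add [ubvc,tqt] -> 17 lines: quy ubvc tqt gyu ywls tpvhv vzlyn oigij oglpy crba pccgq dcoj zzeg vvppt bqqf hptsj qsfim
Hunk 3: at line 3 remove [ywls,tpvhv,vzlyn] add [kaji,cre] -> 16 lines: quy ubvc tqt gyu kaji cre oigij oglpy crba pccgq dcoj zzeg vvppt bqqf hptsj qsfim
Hunk 4: at line 4 remove [kaji,cre,oigij] add [xsku,qhip,bqo] -> 16 lines: quy ubvc tqt gyu xsku qhip bqo oglpy crba pccgq dcoj zzeg vvppt bqqf hptsj qsfim
Hunk 5: at line 3 remove [gyu] add [ccak] -> 16 lines: quy ubvc tqt ccak xsku qhip bqo oglpy crba pccgq dcoj zzeg vvppt bqqf hptsj qsfim
Final line count: 16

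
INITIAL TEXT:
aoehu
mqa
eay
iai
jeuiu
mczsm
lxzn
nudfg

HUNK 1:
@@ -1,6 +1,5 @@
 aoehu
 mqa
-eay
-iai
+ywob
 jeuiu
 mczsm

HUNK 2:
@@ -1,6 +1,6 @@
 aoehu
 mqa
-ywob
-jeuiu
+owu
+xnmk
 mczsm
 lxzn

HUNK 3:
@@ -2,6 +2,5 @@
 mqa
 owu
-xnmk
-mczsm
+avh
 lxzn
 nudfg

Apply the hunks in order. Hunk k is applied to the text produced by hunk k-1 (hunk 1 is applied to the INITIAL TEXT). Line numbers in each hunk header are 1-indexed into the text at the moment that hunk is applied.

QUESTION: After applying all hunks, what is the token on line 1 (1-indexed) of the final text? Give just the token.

Hunk 1: at line 1 remove [eay,iai] add [ywob] -> 7 lines: aoehu mqa ywob jeuiu mczsm lxzn nudfg
Hunk 2: at line 1 remove [ywob,jeuiu] add [owu,xnmk] -> 7 lines: aoehu mqa owu xnmk mczsm lxzn nudfg
Hunk 3: at line 2 remove [xnmk,mczsm] add [avh] -> 6 lines: aoehu mqa owu avh lxzn nudfg
Final line 1: aoehu

Answer: aoehu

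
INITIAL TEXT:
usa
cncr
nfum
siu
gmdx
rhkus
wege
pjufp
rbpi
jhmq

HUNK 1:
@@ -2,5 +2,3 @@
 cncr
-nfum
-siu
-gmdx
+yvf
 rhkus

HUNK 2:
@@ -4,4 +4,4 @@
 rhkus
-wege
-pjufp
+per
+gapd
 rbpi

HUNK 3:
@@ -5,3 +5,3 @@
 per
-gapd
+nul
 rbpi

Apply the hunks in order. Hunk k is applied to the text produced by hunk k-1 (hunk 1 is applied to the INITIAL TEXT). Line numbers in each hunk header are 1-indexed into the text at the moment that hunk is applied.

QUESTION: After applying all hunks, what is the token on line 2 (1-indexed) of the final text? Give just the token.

Answer: cncr

Derivation:
Hunk 1: at line 2 remove [nfum,siu,gmdx] add [yvf] -> 8 lines: usa cncr yvf rhkus wege pjufp rbpi jhmq
Hunk 2: at line 4 remove [wege,pjufp] add [per,gapd] -> 8 lines: usa cncr yvf rhkus per gapd rbpi jhmq
Hunk 3: at line 5 remove [gapd] add [nul] -> 8 lines: usa cncr yvf rhkus per nul rbpi jhmq
Final line 2: cncr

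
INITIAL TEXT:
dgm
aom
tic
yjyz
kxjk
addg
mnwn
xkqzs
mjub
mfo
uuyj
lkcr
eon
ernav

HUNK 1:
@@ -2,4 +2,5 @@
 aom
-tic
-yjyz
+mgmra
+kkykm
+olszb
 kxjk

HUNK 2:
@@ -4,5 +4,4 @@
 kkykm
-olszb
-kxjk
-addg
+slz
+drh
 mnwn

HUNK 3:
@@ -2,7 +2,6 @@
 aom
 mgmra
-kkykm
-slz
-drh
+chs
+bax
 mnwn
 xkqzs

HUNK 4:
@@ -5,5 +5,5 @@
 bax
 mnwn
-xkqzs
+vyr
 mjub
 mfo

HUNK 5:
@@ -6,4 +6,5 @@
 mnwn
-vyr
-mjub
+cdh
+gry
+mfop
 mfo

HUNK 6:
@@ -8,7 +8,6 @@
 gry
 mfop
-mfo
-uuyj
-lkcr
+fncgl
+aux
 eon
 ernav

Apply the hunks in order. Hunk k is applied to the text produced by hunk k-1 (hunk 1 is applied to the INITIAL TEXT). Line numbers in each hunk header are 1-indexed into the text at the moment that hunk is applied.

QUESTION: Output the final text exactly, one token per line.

Answer: dgm
aom
mgmra
chs
bax
mnwn
cdh
gry
mfop
fncgl
aux
eon
ernav

Derivation:
Hunk 1: at line 2 remove [tic,yjyz] add [mgmra,kkykm,olszb] -> 15 lines: dgm aom mgmra kkykm olszb kxjk addg mnwn xkqzs mjub mfo uuyj lkcr eon ernav
Hunk 2: at line 4 remove [olszb,kxjk,addg] add [slz,drh] -> 14 lines: dgm aom mgmra kkykm slz drh mnwn xkqzs mjub mfo uuyj lkcr eon ernav
Hunk 3: at line 2 remove [kkykm,slz,drh] add [chs,bax] -> 13 lines: dgm aom mgmra chs bax mnwn xkqzs mjub mfo uuyj lkcr eon ernav
Hunk 4: at line 5 remove [xkqzs] add [vyr] -> 13 lines: dgm aom mgmra chs bax mnwn vyr mjub mfo uuyj lkcr eon ernav
Hunk 5: at line 6 remove [vyr,mjub] add [cdh,gry,mfop] -> 14 lines: dgm aom mgmra chs bax mnwn cdh gry mfop mfo uuyj lkcr eon ernav
Hunk 6: at line 8 remove [mfo,uuyj,lkcr] add [fncgl,aux] -> 13 lines: dgm aom mgmra chs bax mnwn cdh gry mfop fncgl aux eon ernav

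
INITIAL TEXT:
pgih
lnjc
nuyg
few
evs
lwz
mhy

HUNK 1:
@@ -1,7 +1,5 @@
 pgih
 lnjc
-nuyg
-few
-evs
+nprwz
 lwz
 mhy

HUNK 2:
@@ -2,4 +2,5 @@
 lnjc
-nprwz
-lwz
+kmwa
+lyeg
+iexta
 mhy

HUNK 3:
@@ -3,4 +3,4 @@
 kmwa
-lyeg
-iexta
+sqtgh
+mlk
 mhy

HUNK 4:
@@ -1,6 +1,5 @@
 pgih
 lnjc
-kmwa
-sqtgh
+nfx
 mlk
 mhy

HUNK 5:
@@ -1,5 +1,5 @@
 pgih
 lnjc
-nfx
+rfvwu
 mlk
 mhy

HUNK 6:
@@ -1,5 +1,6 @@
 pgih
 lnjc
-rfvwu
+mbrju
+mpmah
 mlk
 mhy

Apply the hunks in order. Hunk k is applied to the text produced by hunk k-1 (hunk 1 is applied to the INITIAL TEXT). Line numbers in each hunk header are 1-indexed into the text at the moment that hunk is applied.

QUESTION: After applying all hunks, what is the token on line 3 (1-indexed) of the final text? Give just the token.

Answer: mbrju

Derivation:
Hunk 1: at line 1 remove [nuyg,few,evs] add [nprwz] -> 5 lines: pgih lnjc nprwz lwz mhy
Hunk 2: at line 2 remove [nprwz,lwz] add [kmwa,lyeg,iexta] -> 6 lines: pgih lnjc kmwa lyeg iexta mhy
Hunk 3: at line 3 remove [lyeg,iexta] add [sqtgh,mlk] -> 6 lines: pgih lnjc kmwa sqtgh mlk mhy
Hunk 4: at line 1 remove [kmwa,sqtgh] add [nfx] -> 5 lines: pgih lnjc nfx mlk mhy
Hunk 5: at line 1 remove [nfx] add [rfvwu] -> 5 lines: pgih lnjc rfvwu mlk mhy
Hunk 6: at line 1 remove [rfvwu] add [mbrju,mpmah] -> 6 lines: pgih lnjc mbrju mpmah mlk mhy
Final line 3: mbrju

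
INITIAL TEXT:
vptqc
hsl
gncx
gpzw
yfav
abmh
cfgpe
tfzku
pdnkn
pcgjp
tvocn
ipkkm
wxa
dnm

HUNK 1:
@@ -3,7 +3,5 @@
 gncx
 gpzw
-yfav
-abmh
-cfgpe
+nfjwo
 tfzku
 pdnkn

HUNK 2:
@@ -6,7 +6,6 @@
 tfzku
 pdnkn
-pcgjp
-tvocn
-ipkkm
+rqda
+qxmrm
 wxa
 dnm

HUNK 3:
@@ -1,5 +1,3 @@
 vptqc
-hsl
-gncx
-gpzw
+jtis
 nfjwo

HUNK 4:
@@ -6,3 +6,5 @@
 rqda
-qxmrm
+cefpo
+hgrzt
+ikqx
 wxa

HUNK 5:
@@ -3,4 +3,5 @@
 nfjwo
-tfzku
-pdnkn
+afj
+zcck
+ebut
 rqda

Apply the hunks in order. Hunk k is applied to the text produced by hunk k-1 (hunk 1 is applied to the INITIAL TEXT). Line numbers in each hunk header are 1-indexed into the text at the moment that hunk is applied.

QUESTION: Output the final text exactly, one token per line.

Hunk 1: at line 3 remove [yfav,abmh,cfgpe] add [nfjwo] -> 12 lines: vptqc hsl gncx gpzw nfjwo tfzku pdnkn pcgjp tvocn ipkkm wxa dnm
Hunk 2: at line 6 remove [pcgjp,tvocn,ipkkm] add [rqda,qxmrm] -> 11 lines: vptqc hsl gncx gpzw nfjwo tfzku pdnkn rqda qxmrm wxa dnm
Hunk 3: at line 1 remove [hsl,gncx,gpzw] add [jtis] -> 9 lines: vptqc jtis nfjwo tfzku pdnkn rqda qxmrm wxa dnm
Hunk 4: at line 6 remove [qxmrm] add [cefpo,hgrzt,ikqx] -> 11 lines: vptqc jtis nfjwo tfzku pdnkn rqda cefpo hgrzt ikqx wxa dnm
Hunk 5: at line 3 remove [tfzku,pdnkn] add [afj,zcck,ebut] -> 12 lines: vptqc jtis nfjwo afj zcck ebut rqda cefpo hgrzt ikqx wxa dnm

Answer: vptqc
jtis
nfjwo
afj
zcck
ebut
rqda
cefpo
hgrzt
ikqx
wxa
dnm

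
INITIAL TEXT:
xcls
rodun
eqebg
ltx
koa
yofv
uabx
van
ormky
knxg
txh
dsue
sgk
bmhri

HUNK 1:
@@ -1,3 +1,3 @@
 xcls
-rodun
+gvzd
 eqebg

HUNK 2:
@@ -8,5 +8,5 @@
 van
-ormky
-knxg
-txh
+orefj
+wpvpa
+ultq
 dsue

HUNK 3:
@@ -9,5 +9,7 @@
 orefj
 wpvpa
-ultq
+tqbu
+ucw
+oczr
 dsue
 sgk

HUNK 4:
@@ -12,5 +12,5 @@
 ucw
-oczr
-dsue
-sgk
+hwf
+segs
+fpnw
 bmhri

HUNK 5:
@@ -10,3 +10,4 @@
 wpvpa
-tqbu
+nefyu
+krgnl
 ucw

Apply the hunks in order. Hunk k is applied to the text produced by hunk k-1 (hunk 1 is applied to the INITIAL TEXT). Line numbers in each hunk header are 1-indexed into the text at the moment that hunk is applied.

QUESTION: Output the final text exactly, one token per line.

Answer: xcls
gvzd
eqebg
ltx
koa
yofv
uabx
van
orefj
wpvpa
nefyu
krgnl
ucw
hwf
segs
fpnw
bmhri

Derivation:
Hunk 1: at line 1 remove [rodun] add [gvzd] -> 14 lines: xcls gvzd eqebg ltx koa yofv uabx van ormky knxg txh dsue sgk bmhri
Hunk 2: at line 8 remove [ormky,knxg,txh] add [orefj,wpvpa,ultq] -> 14 lines: xcls gvzd eqebg ltx koa yofv uabx van orefj wpvpa ultq dsue sgk bmhri
Hunk 3: at line 9 remove [ultq] add [tqbu,ucw,oczr] -> 16 lines: xcls gvzd eqebg ltx koa yofv uabx van orefj wpvpa tqbu ucw oczr dsue sgk bmhri
Hunk 4: at line 12 remove [oczr,dsue,sgk] add [hwf,segs,fpnw] -> 16 lines: xcls gvzd eqebg ltx koa yofv uabx van orefj wpvpa tqbu ucw hwf segs fpnw bmhri
Hunk 5: at line 10 remove [tqbu] add [nefyu,krgnl] -> 17 lines: xcls gvzd eqebg ltx koa yofv uabx van orefj wpvpa nefyu krgnl ucw hwf segs fpnw bmhri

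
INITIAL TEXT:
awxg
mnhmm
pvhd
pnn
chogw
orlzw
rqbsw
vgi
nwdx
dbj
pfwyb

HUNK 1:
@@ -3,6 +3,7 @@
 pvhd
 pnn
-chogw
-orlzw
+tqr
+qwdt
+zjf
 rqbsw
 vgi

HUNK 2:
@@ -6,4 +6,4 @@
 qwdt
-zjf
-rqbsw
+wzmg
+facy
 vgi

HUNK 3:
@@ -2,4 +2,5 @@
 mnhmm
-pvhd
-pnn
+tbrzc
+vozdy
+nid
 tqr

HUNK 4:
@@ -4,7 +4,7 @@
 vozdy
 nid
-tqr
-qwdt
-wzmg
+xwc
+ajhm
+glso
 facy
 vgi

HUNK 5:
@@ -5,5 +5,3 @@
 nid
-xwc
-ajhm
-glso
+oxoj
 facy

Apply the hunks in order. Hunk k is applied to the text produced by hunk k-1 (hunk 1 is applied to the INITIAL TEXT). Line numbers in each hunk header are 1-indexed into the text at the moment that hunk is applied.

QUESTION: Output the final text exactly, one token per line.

Hunk 1: at line 3 remove [chogw,orlzw] add [tqr,qwdt,zjf] -> 12 lines: awxg mnhmm pvhd pnn tqr qwdt zjf rqbsw vgi nwdx dbj pfwyb
Hunk 2: at line 6 remove [zjf,rqbsw] add [wzmg,facy] -> 12 lines: awxg mnhmm pvhd pnn tqr qwdt wzmg facy vgi nwdx dbj pfwyb
Hunk 3: at line 2 remove [pvhd,pnn] add [tbrzc,vozdy,nid] -> 13 lines: awxg mnhmm tbrzc vozdy nid tqr qwdt wzmg facy vgi nwdx dbj pfwyb
Hunk 4: at line 4 remove [tqr,qwdt,wzmg] add [xwc,ajhm,glso] -> 13 lines: awxg mnhmm tbrzc vozdy nid xwc ajhm glso facy vgi nwdx dbj pfwyb
Hunk 5: at line 5 remove [xwc,ajhm,glso] add [oxoj] -> 11 lines: awxg mnhmm tbrzc vozdy nid oxoj facy vgi nwdx dbj pfwyb

Answer: awxg
mnhmm
tbrzc
vozdy
nid
oxoj
facy
vgi
nwdx
dbj
pfwyb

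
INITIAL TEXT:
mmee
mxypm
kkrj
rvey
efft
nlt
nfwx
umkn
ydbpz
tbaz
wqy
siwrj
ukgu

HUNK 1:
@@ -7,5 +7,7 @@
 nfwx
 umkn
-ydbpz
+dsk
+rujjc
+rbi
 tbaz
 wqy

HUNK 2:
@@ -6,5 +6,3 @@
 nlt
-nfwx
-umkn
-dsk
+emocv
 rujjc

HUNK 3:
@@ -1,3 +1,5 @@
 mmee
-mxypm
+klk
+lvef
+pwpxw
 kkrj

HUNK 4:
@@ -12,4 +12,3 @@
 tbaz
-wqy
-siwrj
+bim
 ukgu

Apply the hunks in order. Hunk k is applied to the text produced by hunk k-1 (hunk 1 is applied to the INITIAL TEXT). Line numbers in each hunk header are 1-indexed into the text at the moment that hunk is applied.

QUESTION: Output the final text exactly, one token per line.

Hunk 1: at line 7 remove [ydbpz] add [dsk,rujjc,rbi] -> 15 lines: mmee mxypm kkrj rvey efft nlt nfwx umkn dsk rujjc rbi tbaz wqy siwrj ukgu
Hunk 2: at line 6 remove [nfwx,umkn,dsk] add [emocv] -> 13 lines: mmee mxypm kkrj rvey efft nlt emocv rujjc rbi tbaz wqy siwrj ukgu
Hunk 3: at line 1 remove [mxypm] add [klk,lvef,pwpxw] -> 15 lines: mmee klk lvef pwpxw kkrj rvey efft nlt emocv rujjc rbi tbaz wqy siwrj ukgu
Hunk 4: at line 12 remove [wqy,siwrj] add [bim] -> 14 lines: mmee klk lvef pwpxw kkrj rvey efft nlt emocv rujjc rbi tbaz bim ukgu

Answer: mmee
klk
lvef
pwpxw
kkrj
rvey
efft
nlt
emocv
rujjc
rbi
tbaz
bim
ukgu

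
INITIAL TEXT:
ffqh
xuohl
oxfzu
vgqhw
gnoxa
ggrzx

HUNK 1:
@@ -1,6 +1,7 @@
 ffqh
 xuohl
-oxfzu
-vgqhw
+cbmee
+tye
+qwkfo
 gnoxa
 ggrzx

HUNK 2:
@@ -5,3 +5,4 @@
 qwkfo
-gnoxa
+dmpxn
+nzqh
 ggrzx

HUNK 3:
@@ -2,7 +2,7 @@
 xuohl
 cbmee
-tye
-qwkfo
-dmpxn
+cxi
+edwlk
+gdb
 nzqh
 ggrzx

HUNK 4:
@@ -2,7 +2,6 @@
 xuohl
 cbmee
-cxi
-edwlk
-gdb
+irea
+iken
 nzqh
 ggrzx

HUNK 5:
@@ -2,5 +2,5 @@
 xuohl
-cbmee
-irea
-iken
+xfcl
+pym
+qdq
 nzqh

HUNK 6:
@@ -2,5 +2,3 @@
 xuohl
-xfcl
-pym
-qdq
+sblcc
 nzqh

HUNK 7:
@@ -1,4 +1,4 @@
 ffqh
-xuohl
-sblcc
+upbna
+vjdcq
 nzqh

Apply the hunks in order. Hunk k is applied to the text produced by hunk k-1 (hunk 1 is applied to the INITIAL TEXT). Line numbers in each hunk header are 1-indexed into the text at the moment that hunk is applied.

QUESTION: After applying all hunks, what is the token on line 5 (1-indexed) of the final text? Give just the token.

Hunk 1: at line 1 remove [oxfzu,vgqhw] add [cbmee,tye,qwkfo] -> 7 lines: ffqh xuohl cbmee tye qwkfo gnoxa ggrzx
Hunk 2: at line 5 remove [gnoxa] add [dmpxn,nzqh] -> 8 lines: ffqh xuohl cbmee tye qwkfo dmpxn nzqh ggrzx
Hunk 3: at line 2 remove [tye,qwkfo,dmpxn] add [cxi,edwlk,gdb] -> 8 lines: ffqh xuohl cbmee cxi edwlk gdb nzqh ggrzx
Hunk 4: at line 2 remove [cxi,edwlk,gdb] add [irea,iken] -> 7 lines: ffqh xuohl cbmee irea iken nzqh ggrzx
Hunk 5: at line 2 remove [cbmee,irea,iken] add [xfcl,pym,qdq] -> 7 lines: ffqh xuohl xfcl pym qdq nzqh ggrzx
Hunk 6: at line 2 remove [xfcl,pym,qdq] add [sblcc] -> 5 lines: ffqh xuohl sblcc nzqh ggrzx
Hunk 7: at line 1 remove [xuohl,sblcc] add [upbna,vjdcq] -> 5 lines: ffqh upbna vjdcq nzqh ggrzx
Final line 5: ggrzx

Answer: ggrzx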